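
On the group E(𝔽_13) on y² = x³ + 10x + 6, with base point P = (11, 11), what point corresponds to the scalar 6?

(11, 2)

Double-and-add on 6 = (110)₂. Start with P = (11, 11) for the leading 1-bit.
double: tangent at (11, 11): λ = (3·11² + 10)/(2·11) ≡ 9/9. 9⁻¹ ≡ 3 (mod 13), so λ ≡ 9·3 ≡ 1.
  x = λ² - 11 - 11 = 1 - 22 ≡ 5; y = λ·(11 - 5) - 11 ≡ 8. → (5, 8)
add P: (5, 8) + (11, 11). λ = (11 - 8)/(11 - 5) ≡ 3/6 mod 13. 6⁻¹ ≡ 11 (mod 13), so λ ≡ 7.
  x = λ² - 5 - 11 = 49 - 16 ≡ 7; y = λ·(5 - 7) - 8 ≡ 4. → (7, 4)
double: tangent at (7, 4): λ = (3·7² + 10)/(2·4) ≡ 1/8. 8⁻¹ ≡ 5 (mod 13) since 8·5 = 40 ≡ 1, so λ ≡ 1·5 ≡ 5.
  x = λ² - 7 - 7 = 25 - 14 ≡ 11; y = λ·(7 - 11) - 4 ≡ 2. → (11, 2)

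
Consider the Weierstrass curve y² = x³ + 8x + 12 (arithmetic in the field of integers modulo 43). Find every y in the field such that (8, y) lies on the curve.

none

x³ + 8x + 12 = 588 ≡ 29 (mod 43).
29 is a non-residue mod 43; no y exists.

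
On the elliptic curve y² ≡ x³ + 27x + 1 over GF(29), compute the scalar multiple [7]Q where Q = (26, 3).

Double-and-add on 7 = (111)₂. Start with Q = (26, 3) for the leading 1-bit.
double: tangent at (26, 3): λ = (3·26² + 27)/(2·3) ≡ 25/6. 6⁻¹ ≡ 5 (mod 29), so λ ≡ 25·5 ≡ 9.
  x = λ² - 26 - 26 = 81 - 52 ≡ 0; y = λ·(26 - 0) - 3 ≡ 28. → (0, 28)
add Q: (0, 28) + (26, 3). λ = (3 - 28)/(26 - 0) ≡ 4/26 mod 29. 26⁻¹ ≡ 19 (mod 29), so λ ≡ 18.
  x = λ² - 0 - 26 = 324 - 26 ≡ 8; y = λ·(0 - 8) - 28 ≡ 2. → (8, 2)
double: tangent at (8, 2): λ = (3·8² + 27)/(2·2) ≡ 16/4. 4⁻¹ ≡ 22 (mod 29), so λ ≡ 16·22 ≡ 4.
  x = λ² - 8 - 8 = 16 - 16 ≡ 0; y = λ·(8 - 0) - 2 ≡ 1. → (0, 1)
add Q: (0, 1) + (26, 3). λ = (3 - 1)/(26 - 0) ≡ 2/26 mod 29. 26⁻¹ ≡ 19 (mod 29) since 26·19 = 494 ≡ 1, so λ ≡ 9.
  x = λ² - 0 - 26 = 81 - 26 ≡ 26; y = λ·(0 - 26) - 1 ≡ 26. → (26, 26)

(26, 26)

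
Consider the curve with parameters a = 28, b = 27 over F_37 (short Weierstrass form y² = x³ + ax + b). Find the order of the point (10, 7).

2P: tangent at (10, 7): λ = (3·10² + 28)/(2·7) ≡ 32/14. 14⁻¹ ≡ 8 (mod 37) since 14·8 = 112 ≡ 1, so λ ≡ 32·8 ≡ 34.
  x = λ² - 10 - 10 = 1156 - 20 ≡ 26; y = λ·(10 - 26) - 7 ≡ 4. → (26, 4)
3P: (26, 4) + (10, 7). λ = (7 - 4)/(10 - 26) ≡ 3/21 mod 37. 21⁻¹ ≡ 30 (mod 37), so λ ≡ 16.
  x = λ² - 26 - 10 = 256 - 36 ≡ 35; y = λ·(26 - 35) - 4 ≡ 0. → (35, 0)
4P: (35, 0) + (10, 7). λ = (7 - 0)/(10 - 35) ≡ 7/12 mod 37. 12⁻¹ ≡ 34 (mod 37), so λ ≡ 16.
  x = λ² - 35 - 10 = 256 - 45 ≡ 26; y = λ·(35 - 26) - 0 ≡ 33. → (26, 33)
5P: (26, 33) + (10, 7). λ = (7 - 33)/(10 - 26) ≡ 11/21 mod 37. 21⁻¹ ≡ 30 (mod 37), so λ ≡ 34.
  x = λ² - 26 - 10 = 1156 - 36 ≡ 10; y = λ·(26 - 10) - 33 ≡ 30. → (10, 30)
6P: (10, 30) + (10, 7): same x and y₁ ≡ -y₂, so the sum is 𝒪.
6P = 𝒪, so the order is 6.

6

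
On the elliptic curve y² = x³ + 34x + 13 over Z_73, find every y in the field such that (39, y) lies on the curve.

x³ + 34x + 13 = 60658 ≡ 68 (mod 73).
68 is a non-residue mod 73; no y exists.

none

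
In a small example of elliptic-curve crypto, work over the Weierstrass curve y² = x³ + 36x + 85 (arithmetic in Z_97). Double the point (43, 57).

(8, 77)

tangent at (43, 57): λ = (3·43² + 36)/(2·57) ≡ 54/17. 17⁻¹ ≡ 40 (mod 97), so λ ≡ 54·40 ≡ 26.
  x = λ² - 43 - 43 = 676 - 86 ≡ 8; y = λ·(43 - 8) - 57 ≡ 77. → (8, 77)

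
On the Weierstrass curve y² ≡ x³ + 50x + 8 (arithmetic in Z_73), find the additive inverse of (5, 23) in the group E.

-(5, 23) = (5, -23 mod 73) = (5, 50).

(5, 50)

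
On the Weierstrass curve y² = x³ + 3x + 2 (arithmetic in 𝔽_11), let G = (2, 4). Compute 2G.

tangent at (2, 4): λ = (3·2² + 3)/(2·4) ≡ 4/8. 8⁻¹ ≡ 7 (mod 11), so λ ≡ 4·7 ≡ 6.
  x = λ² - 2 - 2 = 36 - 4 ≡ 10; y = λ·(2 - 10) - 4 ≡ 3. → (10, 3)

(10, 3)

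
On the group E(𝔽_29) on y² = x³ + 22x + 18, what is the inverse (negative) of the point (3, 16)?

(3, 13)

-(3, 16) = (3, -16 mod 29) = (3, 13).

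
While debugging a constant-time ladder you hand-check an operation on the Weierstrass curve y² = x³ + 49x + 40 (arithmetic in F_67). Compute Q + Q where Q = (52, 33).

(65, 66)

tangent at (52, 33): λ = (3·52² + 49)/(2·33) ≡ 54/66. 66⁻¹ ≡ 66 (mod 67) since 66·66 = 4356 ≡ 1, so λ ≡ 54·66 ≡ 13.
  x = λ² - 52 - 52 = 169 - 104 ≡ 65; y = λ·(52 - 65) - 33 ≡ 66. → (65, 66)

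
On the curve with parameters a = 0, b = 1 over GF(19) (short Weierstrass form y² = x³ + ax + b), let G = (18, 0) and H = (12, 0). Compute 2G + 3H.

(12, 0)

First 2G:
Repeated addition: build up to 2G.
2G: (18, 0) + (18, 0): same x and y₁ ≡ -y₂, so the sum is the point at infinity.
2G = the point at infinity.
Next 3H:
Repeated addition: build up to 3H.
2H: (12, 0) + (12, 0): same x and y₁ ≡ -y₂, so the sum is the point at infinity.
3H: the point at infinity + (12, 0) = (12, 0) (identity).
3H = (12, 0).
Finally 2G + 3H:
the point at infinity + (12, 0) = (12, 0) (identity).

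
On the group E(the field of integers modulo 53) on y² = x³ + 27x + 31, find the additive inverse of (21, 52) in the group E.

-(21, 52) = (21, -52 mod 53) = (21, 1).

(21, 1)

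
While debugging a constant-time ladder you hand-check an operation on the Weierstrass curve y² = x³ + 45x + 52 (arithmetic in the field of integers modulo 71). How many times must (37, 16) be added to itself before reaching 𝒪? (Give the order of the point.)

7

2P: tangent at (37, 16): λ = (3·37² + 45)/(2·16) ≡ 34/32. 32⁻¹ ≡ 20 (mod 71), so λ ≡ 34·20 ≡ 41.
  x = λ² - 37 - 37 = 1681 - 74 ≡ 45; y = λ·(37 - 45) - 16 ≡ 11. → (45, 11)
3P: (45, 11) + (37, 16). λ = (16 - 11)/(37 - 45) ≡ 5/63 mod 71. 63⁻¹ ≡ 62 (mod 71), so λ ≡ 26.
  x = λ² - 45 - 37 = 676 - 82 ≡ 26; y = λ·(45 - 26) - 11 ≡ 57. → (26, 57)
4P: (26, 57) + (37, 16). λ = (16 - 57)/(37 - 26) ≡ 30/11 mod 71. 11⁻¹ ≡ 13 (mod 71), so λ ≡ 35.
  x = λ² - 26 - 37 = 1225 - 63 ≡ 26; y = λ·(26 - 26) - 57 ≡ 14. → (26, 14)
5P: (26, 14) + (37, 16). λ = (16 - 14)/(37 - 26) ≡ 2/11 mod 71. 11⁻¹ ≡ 13 (mod 71), so λ ≡ 26.
  x = λ² - 26 - 37 = 676 - 63 ≡ 45; y = λ·(26 - 45) - 14 ≡ 60. → (45, 60)
6P: (45, 60) + (37, 16). λ = (16 - 60)/(37 - 45) ≡ 27/63 mod 71. 63⁻¹ ≡ 62 (mod 71) since 63·62 = 3906 ≡ 1, so λ ≡ 41.
  x = λ² - 45 - 37 = 1681 - 82 ≡ 37; y = λ·(45 - 37) - 60 ≡ 55. → (37, 55)
7P: (37, 55) + (37, 16): same x and y₁ ≡ -y₂, so the sum is 𝒪.
7P = 𝒪, so the order is 7.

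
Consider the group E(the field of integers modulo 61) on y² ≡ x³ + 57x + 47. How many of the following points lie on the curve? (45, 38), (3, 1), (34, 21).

2

(45, 38): 38² ≡ 41, rhs ≡ 41 → on.
(3, 1): 1² ≡ 1, rhs ≡ 1 → on.
(34, 21): 21² ≡ 14, rhs ≡ 53 → off.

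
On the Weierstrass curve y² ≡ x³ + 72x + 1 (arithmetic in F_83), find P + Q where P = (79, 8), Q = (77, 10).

(79, 8) + (77, 10). λ = (10 - 8)/(77 - 79) ≡ 2/81 mod 83. 81⁻¹ ≡ 41 (mod 83) since 81·41 = 3321 ≡ 1, so λ ≡ 82.
  x = λ² - 79 - 77 = 6724 - 156 ≡ 11; y = λ·(79 - 11) - 8 ≡ 7. → (11, 7)

(11, 7)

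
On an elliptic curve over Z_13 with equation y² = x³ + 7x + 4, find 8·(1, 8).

Write Q = (1, 8).
Repeated addition: build up to 8Q.
2Q: tangent at (1, 8): λ = (3·1² + 7)/(2·8) ≡ 10/3. 3⁻¹ ≡ 9 (mod 13), so λ ≡ 10·9 ≡ 12.
  x = λ² - 1 - 1 = 144 - 2 ≡ 12; y = λ·(1 - 12) - 8 ≡ 3. → (12, 3)
3Q: (12, 3) + (1, 8). λ = (8 - 3)/(1 - 12) ≡ 5/2 mod 13. 2⁻¹ ≡ 7 (mod 13) since 2·7 = 14 ≡ 1, so λ ≡ 9.
  x = λ² - 12 - 1 = 81 - 13 ≡ 3; y = λ·(12 - 3) - 3 ≡ 0. → (3, 0)
4Q: (3, 0) + (1, 8). λ = (8 - 0)/(1 - 3) ≡ 8/11 mod 13. 11⁻¹ ≡ 6 (mod 13), so λ ≡ 9.
  x = λ² - 3 - 1 = 81 - 4 ≡ 12; y = λ·(3 - 12) - 0 ≡ 10. → (12, 10)
5Q: (12, 10) + (1, 8). λ = (8 - 10)/(1 - 12) ≡ 11/2 mod 13. 2⁻¹ ≡ 7 (mod 13), so λ ≡ 12.
  x = λ² - 12 - 1 = 144 - 13 ≡ 1; y = λ·(12 - 1) - 10 ≡ 5. → (1, 5)
6Q: (1, 5) + (1, 8): same x and y₁ ≡ -y₂, so the sum is the point at infinity.
7Q: the point at infinity + (1, 8) = (1, 8) (identity).
8Q: tangent at (1, 8): λ = (3·1² + 7)/(2·8) ≡ 10/3. 3⁻¹ ≡ 9 (mod 13) since 3·9 = 27 ≡ 1, so λ ≡ 10·9 ≡ 12.
  x = λ² - 1 - 1 = 144 - 2 ≡ 12; y = λ·(1 - 12) - 8 ≡ 3. → (12, 3)

(12, 3)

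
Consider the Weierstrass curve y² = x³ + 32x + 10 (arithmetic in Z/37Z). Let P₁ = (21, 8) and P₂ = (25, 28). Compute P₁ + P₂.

(16, 17)

(21, 8) + (25, 28). λ = (28 - 8)/(25 - 21) ≡ 20/4 mod 37. 4⁻¹ ≡ 28 (mod 37) since 4·28 = 112 ≡ 1, so λ ≡ 5.
  x = λ² - 21 - 25 = 25 - 46 ≡ 16; y = λ·(21 - 16) - 8 ≡ 17. → (16, 17)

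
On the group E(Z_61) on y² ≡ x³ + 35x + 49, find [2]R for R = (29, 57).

tangent at (29, 57): λ = (3·29² + 35)/(2·57) ≡ 57/53. 53⁻¹ ≡ 38 (mod 61), so λ ≡ 57·38 ≡ 31.
  x = λ² - 29 - 29 = 961 - 58 ≡ 49; y = λ·(29 - 49) - 57 ≡ 55. → (49, 55)

(49, 55)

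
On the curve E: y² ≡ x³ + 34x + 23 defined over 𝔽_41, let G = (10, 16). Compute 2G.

(26, 22)

tangent at (10, 16): λ = (3·10² + 34)/(2·16) ≡ 6/32. 32⁻¹ ≡ 9 (mod 41) since 32·9 = 288 ≡ 1, so λ ≡ 6·9 ≡ 13.
  x = λ² - 10 - 10 = 169 - 20 ≡ 26; y = λ·(10 - 26) - 16 ≡ 22. → (26, 22)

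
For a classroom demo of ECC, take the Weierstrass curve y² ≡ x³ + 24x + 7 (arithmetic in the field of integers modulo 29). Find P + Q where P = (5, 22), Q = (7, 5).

(5, 22) + (7, 5). λ = (5 - 22)/(7 - 5) ≡ 12/2 mod 29. 2⁻¹ ≡ 15 (mod 29) since 2·15 = 30 ≡ 1, so λ ≡ 6.
  x = λ² - 5 - 7 = 36 - 12 ≡ 24; y = λ·(5 - 24) - 22 ≡ 9. → (24, 9)

(24, 9)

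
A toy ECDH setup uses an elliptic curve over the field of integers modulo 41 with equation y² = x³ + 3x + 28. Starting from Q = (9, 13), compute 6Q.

Double-and-add on 6 = (110)₂. Start with Q = (9, 13) for the leading 1-bit.
double: tangent at (9, 13): λ = (3·9² + 3)/(2·13) ≡ 0/26. 26⁻¹ ≡ 30 (mod 41), so λ ≡ 0·30 ≡ 0.
  x = λ² - 9 - 9 = 0 - 18 ≡ 23; y = λ·(9 - 23) - 13 ≡ 28. → (23, 28)
add Q: (23, 28) + (9, 13). λ = (13 - 28)/(9 - 23) ≡ 26/27 mod 41. 27⁻¹ ≡ 38 (mod 41), so λ ≡ 4.
  x = λ² - 23 - 9 = 16 - 32 ≡ 25; y = λ·(23 - 25) - 28 ≡ 5. → (25, 5)
double: tangent at (25, 5): λ = (3·25² + 3)/(2·5) ≡ 33/10. 10⁻¹ ≡ 37 (mod 41) since 10·37 = 370 ≡ 1, so λ ≡ 33·37 ≡ 32.
  x = λ² - 25 - 25 = 1024 - 50 ≡ 31; y = λ·(25 - 31) - 5 ≡ 8. → (31, 8)

(31, 8)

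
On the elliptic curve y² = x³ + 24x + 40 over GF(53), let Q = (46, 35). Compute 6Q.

Double-and-add on 6 = (110)₂. Start with Q = (46, 35) for the leading 1-bit.
double: tangent at (46, 35): λ = (3·46² + 24)/(2·35) ≡ 12/17. 17⁻¹ ≡ 25 (mod 53) since 17·25 = 425 ≡ 1, so λ ≡ 12·25 ≡ 35.
  x = λ² - 46 - 46 = 1225 - 92 ≡ 20; y = λ·(46 - 20) - 35 ≡ 27. → (20, 27)
add Q: (20, 27) + (46, 35). λ = (35 - 27)/(46 - 20) ≡ 8/26 mod 53. 26⁻¹ ≡ 51 (mod 53) since 26·51 = 1326 ≡ 1, so λ ≡ 37.
  x = λ² - 20 - 46 = 1369 - 66 ≡ 31; y = λ·(20 - 31) - 27 ≡ 43. → (31, 43)
double: tangent at (31, 43): λ = (3·31² + 24)/(2·43) ≡ 45/33. 33⁻¹ ≡ 45 (mod 53), so λ ≡ 45·45 ≡ 11.
  x = λ² - 31 - 31 = 121 - 62 ≡ 6; y = λ·(31 - 6) - 43 ≡ 20. → (6, 20)

(6, 20)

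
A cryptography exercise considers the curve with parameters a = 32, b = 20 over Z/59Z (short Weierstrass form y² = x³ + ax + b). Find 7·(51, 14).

Write P = (51, 14).
Repeated addition: build up to 7P.
2P: tangent at (51, 14): λ = (3·51² + 32)/(2·14) ≡ 47/28. 28⁻¹ ≡ 19 (mod 59), so λ ≡ 47·19 ≡ 8.
  x = λ² - 51 - 51 = 64 - 102 ≡ 21; y = λ·(51 - 21) - 14 ≡ 49. → (21, 49)
3P: (21, 49) + (51, 14). λ = (14 - 49)/(51 - 21) ≡ 24/30 mod 59. 30⁻¹ ≡ 2 (mod 59), so λ ≡ 48.
  x = λ² - 21 - 51 = 2304 - 72 ≡ 49; y = λ·(21 - 49) - 49 ≡ 23. → (49, 23)
4P: (49, 23) + (51, 14). λ = (14 - 23)/(51 - 49) ≡ 50/2 mod 59. 2⁻¹ ≡ 30 (mod 59), so λ ≡ 25.
  x = λ² - 49 - 51 = 625 - 100 ≡ 53; y = λ·(49 - 53) - 23 ≡ 54. → (53, 54)
5P: (53, 54) + (51, 14). λ = (14 - 54)/(51 - 53) ≡ 19/57 mod 59. 57⁻¹ ≡ 29 (mod 59), so λ ≡ 20.
  x = λ² - 53 - 51 = 400 - 104 ≡ 1; y = λ·(53 - 1) - 54 ≡ 42. → (1, 42)
6P: (1, 42) + (51, 14). λ = (14 - 42)/(51 - 1) ≡ 31/50 mod 59. 50⁻¹ ≡ 13 (mod 59) since 50·13 = 650 ≡ 1, so λ ≡ 49.
  x = λ² - 1 - 51 = 2401 - 52 ≡ 48; y = λ·(1 - 48) - 42 ≡ 15. → (48, 15)
7P: (48, 15) + (51, 14). λ = (14 - 15)/(51 - 48) ≡ 58/3 mod 59. 3⁻¹ ≡ 20 (mod 59), so λ ≡ 39.
  x = λ² - 48 - 51 = 1521 - 99 ≡ 6; y = λ·(48 - 6) - 15 ≡ 30. → (6, 30)

(6, 30)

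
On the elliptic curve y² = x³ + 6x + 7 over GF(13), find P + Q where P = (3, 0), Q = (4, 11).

(10, 1)

(3, 0) + (4, 11). λ = (11 - 0)/(4 - 3) ≡ 11/1 mod 13. 1⁻¹ ≡ 1 (mod 13), so λ ≡ 11.
  x = λ² - 3 - 4 = 121 - 7 ≡ 10; y = λ·(3 - 10) - 0 ≡ 1. → (10, 1)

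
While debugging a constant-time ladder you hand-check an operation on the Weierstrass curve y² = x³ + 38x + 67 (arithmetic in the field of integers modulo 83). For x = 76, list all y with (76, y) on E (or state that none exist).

x³ + 38x + 67 = 441931 ≡ 39 (mod 83).
39 is a non-residue mod 83; no y exists.

none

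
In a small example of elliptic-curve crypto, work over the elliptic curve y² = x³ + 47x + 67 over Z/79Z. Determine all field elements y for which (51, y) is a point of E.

5, 74

x³ + 47x + 67 = 135115 ≡ 25 (mod 79).
Square roots of 25 mod 79: 5 and 74 (since 5² = 25 ≡ 25).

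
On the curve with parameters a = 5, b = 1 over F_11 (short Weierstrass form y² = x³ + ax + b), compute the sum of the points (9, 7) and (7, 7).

(6, 4)

(9, 7) + (7, 7). λ = (7 - 7)/(7 - 9) ≡ 0/9 mod 11. 9⁻¹ ≡ 5 (mod 11), so λ ≡ 0.
  x = λ² - 9 - 7 = 0 - 16 ≡ 6; y = λ·(9 - 6) - 7 ≡ 4. → (6, 4)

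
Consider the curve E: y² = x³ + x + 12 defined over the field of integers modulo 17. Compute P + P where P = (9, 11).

tangent at (9, 11): λ = (3·9² + 1)/(2·11) ≡ 6/5. 5⁻¹ ≡ 7 (mod 17), so λ ≡ 6·7 ≡ 8.
  x = λ² - 9 - 9 = 64 - 18 ≡ 12; y = λ·(9 - 12) - 11 ≡ 16. → (12, 16)

(12, 16)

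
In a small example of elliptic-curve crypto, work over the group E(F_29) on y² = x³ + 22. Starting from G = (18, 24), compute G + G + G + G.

Repeated addition: build up to 4G.
2G: tangent at (18, 24): λ = (3·18² + 0)/(2·24) ≡ 15/19. 19⁻¹ ≡ 26 (mod 29), so λ ≡ 15·26 ≡ 13.
  x = λ² - 18 - 18 = 169 - 36 ≡ 17; y = λ·(18 - 17) - 24 ≡ 18. → (17, 18)
3G: (17, 18) + (18, 24). λ = (24 - 18)/(18 - 17) ≡ 6/1 mod 29. 1⁻¹ ≡ 1 (mod 29) since 1·1 = 1 ≡ 1, so λ ≡ 6.
  x = λ² - 17 - 18 = 36 - 35 ≡ 1; y = λ·(17 - 1) - 18 ≡ 20. → (1, 20)
4G: (1, 20) + (18, 24). λ = (24 - 20)/(18 - 1) ≡ 4/17 mod 29. 17⁻¹ ≡ 12 (mod 29), so λ ≡ 19.
  x = λ² - 1 - 18 = 361 - 19 ≡ 23; y = λ·(1 - 23) - 20 ≡ 26. → (23, 26)

(23, 26)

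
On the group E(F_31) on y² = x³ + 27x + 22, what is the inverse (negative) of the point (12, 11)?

-(12, 11) = (12, -11 mod 31) = (12, 20).

(12, 20)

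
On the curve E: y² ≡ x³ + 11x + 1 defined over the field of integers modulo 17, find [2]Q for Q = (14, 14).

tangent at (14, 14): λ = (3·14² + 11)/(2·14) ≡ 4/11. 11⁻¹ ≡ 14 (mod 17), so λ ≡ 4·14 ≡ 5.
  x = λ² - 14 - 14 = 25 - 28 ≡ 14; y = λ·(14 - 14) - 14 ≡ 3. → (14, 3)

(14, 3)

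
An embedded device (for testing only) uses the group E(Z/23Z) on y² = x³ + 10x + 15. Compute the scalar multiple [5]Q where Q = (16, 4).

Repeated addition: build up to 5Q.
2Q: tangent at (16, 4): λ = (3·16² + 10)/(2·4) ≡ 19/8. 8⁻¹ ≡ 3 (mod 23), so λ ≡ 19·3 ≡ 11.
  x = λ² - 16 - 16 = 121 - 32 ≡ 20; y = λ·(16 - 20) - 4 ≡ 21. → (20, 21)
3Q: (20, 21) + (16, 4). λ = (4 - 21)/(16 - 20) ≡ 6/19 mod 23. 19⁻¹ ≡ 17 (mod 23), so λ ≡ 10.
  x = λ² - 20 - 16 = 100 - 36 ≡ 18; y = λ·(20 - 18) - 21 ≡ 22. → (18, 22)
4Q: (18, 22) + (16, 4). λ = (4 - 22)/(16 - 18) ≡ 5/21 mod 23. 21⁻¹ ≡ 11 (mod 23) since 21·11 = 231 ≡ 1, so λ ≡ 9.
  x = λ² - 18 - 16 = 81 - 34 ≡ 1; y = λ·(18 - 1) - 22 ≡ 16. → (1, 16)
5Q: (1, 16) + (16, 4). λ = (4 - 16)/(16 - 1) ≡ 11/15 mod 23. 15⁻¹ ≡ 20 (mod 23), so λ ≡ 13.
  x = λ² - 1 - 16 = 169 - 17 ≡ 14; y = λ·(1 - 14) - 16 ≡ 22. → (14, 22)

(14, 22)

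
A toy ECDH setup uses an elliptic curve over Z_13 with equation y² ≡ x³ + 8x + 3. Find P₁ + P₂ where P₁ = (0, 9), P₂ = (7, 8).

(0, 9) + (7, 8). λ = (8 - 9)/(7 - 0) ≡ 12/7 mod 13. 7⁻¹ ≡ 2 (mod 13), so λ ≡ 11.
  x = λ² - 0 - 7 = 121 - 7 ≡ 10; y = λ·(0 - 10) - 9 ≡ 11. → (10, 11)

(10, 11)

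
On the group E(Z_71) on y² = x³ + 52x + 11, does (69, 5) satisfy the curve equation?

y² = 5² ≡ 25; x³ + 52x + 11 = 332108 ≡ 41 (mod 71). 25 ≠ 41.

no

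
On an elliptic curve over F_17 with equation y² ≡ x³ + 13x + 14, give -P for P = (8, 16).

-(8, 16) = (8, -16 mod 17) = (8, 1).

(8, 1)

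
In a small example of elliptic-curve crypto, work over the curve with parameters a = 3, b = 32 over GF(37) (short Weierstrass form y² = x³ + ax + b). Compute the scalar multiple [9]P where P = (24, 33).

Double-and-add on 9 = (1001)₂. Start with P = (24, 33) for the leading 1-bit.
double: tangent at (24, 33): λ = (3·24² + 3)/(2·33) ≡ 29/29. 29⁻¹ ≡ 23 (mod 37), so λ ≡ 29·23 ≡ 1.
  x = λ² - 24 - 24 = 1 - 48 ≡ 27; y = λ·(24 - 27) - 33 ≡ 1. → (27, 1)
double: tangent at (27, 1): λ = (3·27² + 3)/(2·1) ≡ 7/2. 2⁻¹ ≡ 19 (mod 37) since 2·19 = 38 ≡ 1, so λ ≡ 7·19 ≡ 22.
  x = λ² - 27 - 27 = 484 - 54 ≡ 23; y = λ·(27 - 23) - 1 ≡ 13. → (23, 13)
double: tangent at (23, 13): λ = (3·23² + 3)/(2·13) ≡ 36/26. 26⁻¹ ≡ 10 (mod 37) since 26·10 = 260 ≡ 1, so λ ≡ 36·10 ≡ 27.
  x = λ² - 23 - 23 = 729 - 46 ≡ 17; y = λ·(23 - 17) - 13 ≡ 1. → (17, 1)
add P: (17, 1) + (24, 33). λ = (33 - 1)/(24 - 17) ≡ 32/7 mod 37. 7⁻¹ ≡ 16 (mod 37) since 7·16 = 112 ≡ 1, so λ ≡ 31.
  x = λ² - 17 - 24 = 961 - 41 ≡ 32; y = λ·(17 - 32) - 1 ≡ 15. → (32, 15)

(32, 15)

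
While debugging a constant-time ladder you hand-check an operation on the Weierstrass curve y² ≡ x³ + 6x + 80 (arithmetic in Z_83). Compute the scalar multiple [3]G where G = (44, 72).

(18, 25)

Repeated addition: build up to 3G.
2G: tangent at (44, 72): λ = (3·44² + 6)/(2·72) ≡ 4/61. 61⁻¹ ≡ 49 (mod 83), so λ ≡ 4·49 ≡ 30.
  x = λ² - 44 - 44 = 900 - 88 ≡ 65; y = λ·(44 - 65) - 72 ≡ 45. → (65, 45)
3G: (65, 45) + (44, 72). λ = (72 - 45)/(44 - 65) ≡ 27/62 mod 83. 62⁻¹ ≡ 79 (mod 83), so λ ≡ 58.
  x = λ² - 65 - 44 = 3364 - 109 ≡ 18; y = λ·(65 - 18) - 45 ≡ 25. → (18, 25)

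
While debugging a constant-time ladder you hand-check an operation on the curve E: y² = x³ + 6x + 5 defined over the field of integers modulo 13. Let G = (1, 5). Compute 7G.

(1, 8)

Double-and-add on 7 = (111)₂. Start with G = (1, 5) for the leading 1-bit.
double: tangent at (1, 5): λ = (3·1² + 6)/(2·5) ≡ 9/10. 10⁻¹ ≡ 4 (mod 13) since 10·4 = 40 ≡ 1, so λ ≡ 9·4 ≡ 10.
  x = λ² - 1 - 1 = 100 - 2 ≡ 7; y = λ·(1 - 7) - 5 ≡ 0. → (7, 0)
add G: (7, 0) + (1, 5). λ = (5 - 0)/(1 - 7) ≡ 5/7 mod 13. 7⁻¹ ≡ 2 (mod 13) since 7·2 = 14 ≡ 1, so λ ≡ 10.
  x = λ² - 7 - 1 = 100 - 8 ≡ 1; y = λ·(7 - 1) - 0 ≡ 8. → (1, 8)
double: tangent at (1, 8): λ = (3·1² + 6)/(2·8) ≡ 9/3. 3⁻¹ ≡ 9 (mod 13) since 3·9 = 27 ≡ 1, so λ ≡ 9·9 ≡ 3.
  x = λ² - 1 - 1 = 9 - 2 ≡ 7; y = λ·(1 - 7) - 8 ≡ 0. → (7, 0)
add G: (7, 0) + (1, 5). λ = (5 - 0)/(1 - 7) ≡ 5/7 mod 13. 7⁻¹ ≡ 2 (mod 13), so λ ≡ 10.
  x = λ² - 7 - 1 = 100 - 8 ≡ 1; y = λ·(7 - 1) - 0 ≡ 8. → (1, 8)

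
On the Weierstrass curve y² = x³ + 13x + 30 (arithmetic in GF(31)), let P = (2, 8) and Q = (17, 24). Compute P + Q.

(13, 3)

(2, 8) + (17, 24). λ = (24 - 8)/(17 - 2) ≡ 16/15 mod 31. 15⁻¹ ≡ 29 (mod 31), so λ ≡ 30.
  x = λ² - 2 - 17 = 900 - 19 ≡ 13; y = λ·(2 - 13) - 8 ≡ 3. → (13, 3)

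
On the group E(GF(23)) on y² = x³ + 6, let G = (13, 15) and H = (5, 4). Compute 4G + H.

(5, 19)

First 4G:
Repeated addition: build up to 4G.
2G: tangent at (13, 15): λ = (3·13² + 0)/(2·15) ≡ 1/7. 7⁻¹ ≡ 10 (mod 23) since 7·10 = 70 ≡ 1, so λ ≡ 1·10 ≡ 10.
  x = λ² - 13 - 13 = 100 - 26 ≡ 5; y = λ·(13 - 5) - 15 ≡ 19. → (5, 19)
3G: (5, 19) + (13, 15). λ = (15 - 19)/(13 - 5) ≡ 19/8 mod 23. 8⁻¹ ≡ 3 (mod 23), so λ ≡ 11.
  x = λ² - 5 - 13 = 121 - 18 ≡ 11; y = λ·(5 - 11) - 19 ≡ 7. → (11, 7)
4G: (11, 7) + (13, 15). λ = (15 - 7)/(13 - 11) ≡ 8/2 mod 23. 2⁻¹ ≡ 12 (mod 23), so λ ≡ 4.
  x = λ² - 11 - 13 = 16 - 24 ≡ 15; y = λ·(11 - 15) - 7 ≡ 0. → (15, 0)
4G = (15, 0).
Finally 4G + H:
(15, 0) + (5, 4). λ = (4 - 0)/(5 - 15) ≡ 4/13 mod 23. 13⁻¹ ≡ 16 (mod 23), so λ ≡ 18.
  x = λ² - 15 - 5 = 324 - 20 ≡ 5; y = λ·(15 - 5) - 0 ≡ 19. → (5, 19)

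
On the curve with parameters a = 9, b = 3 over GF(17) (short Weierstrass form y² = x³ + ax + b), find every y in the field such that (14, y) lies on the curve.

x³ + 9x + 3 = 2873 ≡ 0 (mod 17).
Only y = 0 satisfies y² ≡ 0.

0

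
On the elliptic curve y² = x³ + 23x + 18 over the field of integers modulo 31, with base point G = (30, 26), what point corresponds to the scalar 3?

(23, 29)

Repeated addition: build up to 3G.
2G: tangent at (30, 26): λ = (3·30² + 23)/(2·26) ≡ 26/21. 21⁻¹ ≡ 3 (mod 31), so λ ≡ 26·3 ≡ 16.
  x = λ² - 30 - 30 = 256 - 60 ≡ 10; y = λ·(30 - 10) - 26 ≡ 15. → (10, 15)
3G: (10, 15) + (30, 26). λ = (26 - 15)/(30 - 10) ≡ 11/20 mod 31. 20⁻¹ ≡ 14 (mod 31) since 20·14 = 280 ≡ 1, so λ ≡ 30.
  x = λ² - 10 - 30 = 900 - 40 ≡ 23; y = λ·(10 - 23) - 15 ≡ 29. → (23, 29)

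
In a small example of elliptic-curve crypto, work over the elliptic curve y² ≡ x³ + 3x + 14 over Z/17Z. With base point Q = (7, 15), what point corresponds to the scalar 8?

(11, 16)

Double-and-add on 8 = (1000)₂. Start with Q = (7, 15) for the leading 1-bit.
double: tangent at (7, 15): λ = (3·7² + 3)/(2·15) ≡ 14/13. 13⁻¹ ≡ 4 (mod 17) since 13·4 = 52 ≡ 1, so λ ≡ 14·4 ≡ 5.
  x = λ² - 7 - 7 = 25 - 14 ≡ 11; y = λ·(7 - 11) - 15 ≡ 16. → (11, 16)
double: tangent at (11, 16): λ = (3·11² + 3)/(2·16) ≡ 9/15. 15⁻¹ ≡ 8 (mod 17), so λ ≡ 9·8 ≡ 4.
  x = λ² - 11 - 11 = 16 - 22 ≡ 11; y = λ·(11 - 11) - 16 ≡ 1. → (11, 1)
double: tangent at (11, 1): λ = (3·11² + 3)/(2·1) ≡ 9/2. 2⁻¹ ≡ 9 (mod 17), so λ ≡ 9·9 ≡ 13.
  x = λ² - 11 - 11 = 169 - 22 ≡ 11; y = λ·(11 - 11) - 1 ≡ 16. → (11, 16)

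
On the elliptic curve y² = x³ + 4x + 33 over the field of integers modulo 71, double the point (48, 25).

(50, 42)

tangent at (48, 25): λ = (3·48² + 4)/(2·25) ≡ 29/50. 50⁻¹ ≡ 27 (mod 71), so λ ≡ 29·27 ≡ 2.
  x = λ² - 48 - 48 = 4 - 96 ≡ 50; y = λ·(48 - 50) - 25 ≡ 42. → (50, 42)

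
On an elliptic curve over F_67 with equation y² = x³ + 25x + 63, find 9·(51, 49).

Write P = (51, 49).
Double-and-add on 9 = (1001)₂. Start with P = (51, 49) for the leading 1-bit.
double: tangent at (51, 49): λ = (3·51² + 25)/(2·49) ≡ 56/31. 31⁻¹ ≡ 13 (mod 67) since 31·13 = 403 ≡ 1, so λ ≡ 56·13 ≡ 58.
  x = λ² - 51 - 51 = 3364 - 102 ≡ 46; y = λ·(51 - 46) - 49 ≡ 40. → (46, 40)
double: tangent at (46, 40): λ = (3·46² + 25)/(2·40) ≡ 8/13. 13⁻¹ ≡ 31 (mod 67), so λ ≡ 8·31 ≡ 47.
  x = λ² - 46 - 46 = 2209 - 92 ≡ 40; y = λ·(46 - 40) - 40 ≡ 41. → (40, 41)
double: tangent at (40, 41): λ = (3·40² + 25)/(2·41) ≡ 1/15. 15⁻¹ ≡ 9 (mod 67), so λ ≡ 1·9 ≡ 9.
  x = λ² - 40 - 40 = 81 - 80 ≡ 1; y = λ·(40 - 1) - 41 ≡ 42. → (1, 42)
add P: (1, 42) + (51, 49). λ = (49 - 42)/(51 - 1) ≡ 7/50 mod 67. 50⁻¹ ≡ 63 (mod 67), so λ ≡ 39.
  x = λ² - 1 - 51 = 1521 - 52 ≡ 62; y = λ·(1 - 62) - 42 ≡ 58. → (62, 58)

(62, 58)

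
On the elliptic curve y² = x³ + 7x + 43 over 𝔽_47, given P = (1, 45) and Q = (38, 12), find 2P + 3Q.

First 2P:
Repeated addition: build up to 2P.
2P: tangent at (1, 45): λ = (3·1² + 7)/(2·45) ≡ 10/43. 43⁻¹ ≡ 35 (mod 47), so λ ≡ 10·35 ≡ 21.
  x = λ² - 1 - 1 = 441 - 2 ≡ 16; y = λ·(1 - 16) - 45 ≡ 16. → (16, 16)
2P = (16, 16).
Next 3Q:
Repeated addition: build up to 3Q.
2Q: tangent at (38, 12): λ = (3·38² + 7)/(2·12) ≡ 15/24. 24⁻¹ ≡ 2 (mod 47) since 24·2 = 48 ≡ 1, so λ ≡ 15·2 ≡ 30.
  x = λ² - 38 - 38 = 900 - 76 ≡ 25; y = λ·(38 - 25) - 12 ≡ 2. → (25, 2)
3Q: (25, 2) + (38, 12). λ = (12 - 2)/(38 - 25) ≡ 10/13 mod 47. 13⁻¹ ≡ 29 (mod 47), so λ ≡ 8.
  x = λ² - 25 - 38 = 64 - 63 ≡ 1; y = λ·(25 - 1) - 2 ≡ 2. → (1, 2)
3Q = (1, 2).
Finally 2P + 3Q:
(16, 16) + (1, 2). λ = (2 - 16)/(1 - 16) ≡ 33/32 mod 47. 32⁻¹ ≡ 25 (mod 47) since 32·25 = 800 ≡ 1, so λ ≡ 26.
  x = λ² - 16 - 1 = 676 - 17 ≡ 1; y = λ·(16 - 1) - 16 ≡ 45. → (1, 45)

(1, 45)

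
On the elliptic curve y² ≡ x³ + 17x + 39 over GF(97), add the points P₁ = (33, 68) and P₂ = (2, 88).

(93, 2)

(33, 68) + (2, 88). λ = (88 - 68)/(2 - 33) ≡ 20/66 mod 97. 66⁻¹ ≡ 25 (mod 97) since 66·25 = 1650 ≡ 1, so λ ≡ 15.
  x = λ² - 33 - 2 = 225 - 35 ≡ 93; y = λ·(33 - 93) - 68 ≡ 2. → (93, 2)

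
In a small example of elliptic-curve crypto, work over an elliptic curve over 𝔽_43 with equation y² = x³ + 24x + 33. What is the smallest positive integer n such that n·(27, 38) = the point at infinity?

2P: tangent at (27, 38): λ = (3·27² + 24)/(2·38) ≡ 18/33. 33⁻¹ ≡ 30 (mod 43), so λ ≡ 18·30 ≡ 24.
  x = λ² - 27 - 27 = 576 - 54 ≡ 6; y = λ·(27 - 6) - 38 ≡ 36. → (6, 36)
3P: (6, 36) + (27, 38). λ = (38 - 36)/(27 - 6) ≡ 2/21 mod 43. 21⁻¹ ≡ 41 (mod 43) since 21·41 = 861 ≡ 1, so λ ≡ 39.
  x = λ² - 6 - 27 = 1521 - 33 ≡ 26; y = λ·(6 - 26) - 36 ≡ 1. → (26, 1)
4P: (26, 1) + (27, 38). λ = (38 - 1)/(27 - 26) ≡ 37/1 mod 43. 1⁻¹ ≡ 1 (mod 43) since 1·1 = 1 ≡ 1, so λ ≡ 37.
  x = λ² - 26 - 27 = 1369 - 53 ≡ 26; y = λ·(26 - 26) - 1 ≡ 42. → (26, 42)
5P: (26, 42) + (27, 38). λ = (38 - 42)/(27 - 26) ≡ 39/1 mod 43. 1⁻¹ ≡ 1 (mod 43), so λ ≡ 39.
  x = λ² - 26 - 27 = 1521 - 53 ≡ 6; y = λ·(26 - 6) - 42 ≡ 7. → (6, 7)
6P: (6, 7) + (27, 38). λ = (38 - 7)/(27 - 6) ≡ 31/21 mod 43. 21⁻¹ ≡ 41 (mod 43) since 21·41 = 861 ≡ 1, so λ ≡ 24.
  x = λ² - 6 - 27 = 576 - 33 ≡ 27; y = λ·(6 - 27) - 7 ≡ 5. → (27, 5)
7P: (27, 5) + (27, 38): same x and y₁ ≡ -y₂, so the sum is the point at infinity.
7P = the point at infinity, so the order is 7.

7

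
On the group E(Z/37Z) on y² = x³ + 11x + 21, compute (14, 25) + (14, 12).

The two points share x = 14 and their y-coordinates satisfy 25 + 12 ≡ 0 (mod 37), so they are inverses. Their sum is ∞.

O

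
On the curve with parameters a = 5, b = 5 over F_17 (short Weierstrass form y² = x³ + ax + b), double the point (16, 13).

tangent at (16, 13): λ = (3·16² + 5)/(2·13) ≡ 8/9. 9⁻¹ ≡ 2 (mod 17) since 9·2 = 18 ≡ 1, so λ ≡ 8·2 ≡ 16.
  x = λ² - 16 - 16 = 256 - 32 ≡ 3; y = λ·(16 - 3) - 13 ≡ 8. → (3, 8)

(3, 8)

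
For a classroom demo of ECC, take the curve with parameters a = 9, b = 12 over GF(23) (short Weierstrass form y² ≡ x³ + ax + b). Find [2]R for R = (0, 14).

tangent at (0, 14): λ = (3·0² + 9)/(2·14) ≡ 9/5. 5⁻¹ ≡ 14 (mod 23) since 5·14 = 70 ≡ 1, so λ ≡ 9·14 ≡ 11.
  x = λ² - 0 - 0 = 121 - 0 ≡ 6; y = λ·(0 - 6) - 14 ≡ 12. → (6, 12)

(6, 12)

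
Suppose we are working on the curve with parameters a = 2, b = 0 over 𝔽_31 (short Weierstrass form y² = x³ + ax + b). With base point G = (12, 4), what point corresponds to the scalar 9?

(29, 22)

Double-and-add on 9 = (1001)₂. Start with G = (12, 4) for the leading 1-bit.
double: tangent at (12, 4): λ = (3·12² + 2)/(2·4) ≡ 0/8. 8⁻¹ ≡ 4 (mod 31) since 8·4 = 32 ≡ 1, so λ ≡ 0·4 ≡ 0.
  x = λ² - 12 - 12 = 0 - 24 ≡ 7; y = λ·(12 - 7) - 4 ≡ 27. → (7, 27)
double: tangent at (7, 27): λ = (3·7² + 2)/(2·27) ≡ 25/23. 23⁻¹ ≡ 27 (mod 31), so λ ≡ 25·27 ≡ 24.
  x = λ² - 7 - 7 = 576 - 14 ≡ 4; y = λ·(7 - 4) - 27 ≡ 14. → (4, 14)
double: tangent at (4, 14): λ = (3·4² + 2)/(2·14) ≡ 19/28. 28⁻¹ ≡ 10 (mod 31), so λ ≡ 19·10 ≡ 4.
  x = λ² - 4 - 4 = 16 - 8 ≡ 8; y = λ·(4 - 8) - 14 ≡ 1. → (8, 1)
add G: (8, 1) + (12, 4). λ = (4 - 1)/(12 - 8) ≡ 3/4 mod 31. 4⁻¹ ≡ 8 (mod 31) since 4·8 = 32 ≡ 1, so λ ≡ 24.
  x = λ² - 8 - 12 = 576 - 20 ≡ 29; y = λ·(8 - 29) - 1 ≡ 22. → (29, 22)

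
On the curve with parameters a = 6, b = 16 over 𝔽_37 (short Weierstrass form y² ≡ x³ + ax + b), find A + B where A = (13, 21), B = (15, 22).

(0, 4)

(13, 21) + (15, 22). λ = (22 - 21)/(15 - 13) ≡ 1/2 mod 37. 2⁻¹ ≡ 19 (mod 37) since 2·19 = 38 ≡ 1, so λ ≡ 19.
  x = λ² - 13 - 15 = 361 - 28 ≡ 0; y = λ·(13 - 0) - 21 ≡ 4. → (0, 4)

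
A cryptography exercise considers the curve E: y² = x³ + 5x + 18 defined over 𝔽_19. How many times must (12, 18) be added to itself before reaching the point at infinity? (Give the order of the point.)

2P: tangent at (12, 18): λ = (3·12² + 5)/(2·18) ≡ 0/17. 17⁻¹ ≡ 9 (mod 19), so λ ≡ 0·9 ≡ 0.
  x = λ² - 12 - 12 = 0 - 24 ≡ 14; y = λ·(12 - 14) - 18 ≡ 1. → (14, 1)
3P: (14, 1) + (12, 18). λ = (18 - 1)/(12 - 14) ≡ 17/17 mod 19. 17⁻¹ ≡ 9 (mod 19) since 17·9 = 153 ≡ 1, so λ ≡ 1.
  x = λ² - 14 - 12 = 1 - 26 ≡ 13; y = λ·(14 - 13) - 1 ≡ 0. → (13, 0)
4P: (13, 0) + (12, 18). λ = (18 - 0)/(12 - 13) ≡ 18/18 mod 19. 18⁻¹ ≡ 18 (mod 19), so λ ≡ 1.
  x = λ² - 13 - 12 = 1 - 25 ≡ 14; y = λ·(13 - 14) - 0 ≡ 18. → (14, 18)
5P: (14, 18) + (12, 18). λ = (18 - 18)/(12 - 14) ≡ 0/17 mod 19. 17⁻¹ ≡ 9 (mod 19) since 17·9 = 153 ≡ 1, so λ ≡ 0.
  x = λ² - 14 - 12 = 0 - 26 ≡ 12; y = λ·(14 - 12) - 18 ≡ 1. → (12, 1)
6P: (12, 1) + (12, 18): same x and y₁ ≡ -y₂, so the sum is the point at infinity.
6P = the point at infinity, so the order is 6.

6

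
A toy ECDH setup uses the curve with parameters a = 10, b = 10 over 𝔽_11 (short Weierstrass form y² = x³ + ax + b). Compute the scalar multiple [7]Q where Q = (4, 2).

Double-and-add on 7 = (111)₂. Start with Q = (4, 2) for the leading 1-bit.
double: tangent at (4, 2): λ = (3·4² + 10)/(2·2) ≡ 3/4. 4⁻¹ ≡ 3 (mod 11), so λ ≡ 3·3 ≡ 9.
  x = λ² - 4 - 4 = 81 - 8 ≡ 7; y = λ·(4 - 7) - 2 ≡ 4. → (7, 4)
add Q: (7, 4) + (4, 2). λ = (2 - 4)/(4 - 7) ≡ 9/8 mod 11. 8⁻¹ ≡ 7 (mod 11), so λ ≡ 8.
  x = λ² - 7 - 4 = 64 - 11 ≡ 9; y = λ·(7 - 9) - 4 ≡ 2. → (9, 2)
double: tangent at (9, 2): λ = (3·9² + 10)/(2·2) ≡ 0/4. 4⁻¹ ≡ 3 (mod 11), so λ ≡ 0·3 ≡ 0.
  x = λ² - 9 - 9 = 0 - 18 ≡ 4; y = λ·(9 - 4) - 2 ≡ 9. → (4, 9)
add Q: (4, 9) + (4, 2): same x and y₁ ≡ -y₂, so the sum is O.

O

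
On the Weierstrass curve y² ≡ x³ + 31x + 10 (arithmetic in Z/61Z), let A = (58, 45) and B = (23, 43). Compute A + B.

(54, 11)

(58, 45) + (23, 43). λ = (43 - 45)/(23 - 58) ≡ 59/26 mod 61. 26⁻¹ ≡ 54 (mod 61), so λ ≡ 14.
  x = λ² - 58 - 23 = 196 - 81 ≡ 54; y = λ·(58 - 54) - 45 ≡ 11. → (54, 11)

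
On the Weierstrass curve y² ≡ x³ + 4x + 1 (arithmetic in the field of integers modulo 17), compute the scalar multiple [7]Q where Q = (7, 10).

Double-and-add on 7 = (111)₂. Start with Q = (7, 10) for the leading 1-bit.
double: tangent at (7, 10): λ = (3·7² + 4)/(2·10) ≡ 15/3. 3⁻¹ ≡ 6 (mod 17), so λ ≡ 15·6 ≡ 5.
  x = λ² - 7 - 7 = 25 - 14 ≡ 11; y = λ·(7 - 11) - 10 ≡ 4. → (11, 4)
add Q: (11, 4) + (7, 10). λ = (10 - 4)/(7 - 11) ≡ 6/13 mod 17. 13⁻¹ ≡ 4 (mod 17), so λ ≡ 7.
  x = λ² - 11 - 7 = 49 - 18 ≡ 14; y = λ·(11 - 14) - 4 ≡ 9. → (14, 9)
double: tangent at (14, 9): λ = (3·14² + 4)/(2·9) ≡ 14/1. 1⁻¹ ≡ 1 (mod 17), so λ ≡ 14·1 ≡ 14.
  x = λ² - 14 - 14 = 196 - 28 ≡ 15; y = λ·(14 - 15) - 9 ≡ 11. → (15, 11)
add Q: (15, 11) + (7, 10). λ = (10 - 11)/(7 - 15) ≡ 16/9 mod 17. 9⁻¹ ≡ 2 (mod 17) since 9·2 = 18 ≡ 1, so λ ≡ 15.
  x = λ² - 15 - 7 = 225 - 22 ≡ 16; y = λ·(15 - 16) - 11 ≡ 8. → (16, 8)

(16, 8)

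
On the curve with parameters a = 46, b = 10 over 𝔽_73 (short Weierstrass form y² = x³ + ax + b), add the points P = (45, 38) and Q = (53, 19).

(16, 30)

(45, 38) + (53, 19). λ = (19 - 38)/(53 - 45) ≡ 54/8 mod 73. 8⁻¹ ≡ 64 (mod 73), so λ ≡ 25.
  x = λ² - 45 - 53 = 625 - 98 ≡ 16; y = λ·(45 - 16) - 38 ≡ 30. → (16, 30)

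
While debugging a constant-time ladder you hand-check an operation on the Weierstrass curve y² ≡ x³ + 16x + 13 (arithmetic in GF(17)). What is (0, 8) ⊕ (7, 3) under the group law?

(0, 8) + (7, 3). λ = (3 - 8)/(7 - 0) ≡ 12/7 mod 17. 7⁻¹ ≡ 5 (mod 17), so λ ≡ 9.
  x = λ² - 0 - 7 = 81 - 7 ≡ 6; y = λ·(0 - 6) - 8 ≡ 6. → (6, 6)

(6, 6)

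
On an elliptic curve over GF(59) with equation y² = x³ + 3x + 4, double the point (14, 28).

(18, 52)

tangent at (14, 28): λ = (3·14² + 3)/(2·28) ≡ 1/56. 56⁻¹ ≡ 39 (mod 59), so λ ≡ 1·39 ≡ 39.
  x = λ² - 14 - 14 = 1521 - 28 ≡ 18; y = λ·(14 - 18) - 28 ≡ 52. → (18, 52)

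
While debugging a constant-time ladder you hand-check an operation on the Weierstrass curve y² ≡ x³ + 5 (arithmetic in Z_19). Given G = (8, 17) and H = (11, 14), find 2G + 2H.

First 2G:
Repeated addition: build up to 2G.
2G: tangent at (8, 17): λ = (3·8² + 0)/(2·17) ≡ 2/15. 15⁻¹ ≡ 14 (mod 19), so λ ≡ 2·14 ≡ 9.
  x = λ² - 8 - 8 = 81 - 16 ≡ 8; y = λ·(8 - 8) - 17 ≡ 2. → (8, 2)
2G = (8, 2).
Next 2H:
Repeated addition: build up to 2H.
2H: tangent at (11, 14): λ = (3·11² + 0)/(2·14) ≡ 2/9. 9⁻¹ ≡ 17 (mod 19) since 9·17 = 153 ≡ 1, so λ ≡ 2·17 ≡ 15.
  x = λ² - 11 - 11 = 225 - 22 ≡ 13; y = λ·(11 - 13) - 14 ≡ 13. → (13, 13)
2H = (13, 13).
Finally 2G + 2H:
(8, 2) + (13, 13). λ = (13 - 2)/(13 - 8) ≡ 11/5 mod 19. 5⁻¹ ≡ 4 (mod 19) since 5·4 = 20 ≡ 1, so λ ≡ 6.
  x = λ² - 8 - 13 = 36 - 21 ≡ 15; y = λ·(8 - 15) - 2 ≡ 13. → (15, 13)

(15, 13)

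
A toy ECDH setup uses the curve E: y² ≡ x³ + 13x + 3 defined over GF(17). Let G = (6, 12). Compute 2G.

(3, 1)

tangent at (6, 12): λ = (3·6² + 13)/(2·12) ≡ 2/7. 7⁻¹ ≡ 5 (mod 17) since 7·5 = 35 ≡ 1, so λ ≡ 2·5 ≡ 10.
  x = λ² - 6 - 6 = 100 - 12 ≡ 3; y = λ·(6 - 3) - 12 ≡ 1. → (3, 1)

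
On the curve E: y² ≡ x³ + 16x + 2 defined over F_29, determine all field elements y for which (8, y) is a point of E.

2, 27

x³ + 16x + 2 = 642 ≡ 4 (mod 29).
Square roots of 4 mod 29: 2 and 27 (since 2² = 4 ≡ 4).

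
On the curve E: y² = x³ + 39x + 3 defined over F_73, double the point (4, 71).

tangent at (4, 71): λ = (3·4² + 39)/(2·71) ≡ 14/69. 69⁻¹ ≡ 18 (mod 73) since 69·18 = 1242 ≡ 1, so λ ≡ 14·18 ≡ 33.
  x = λ² - 4 - 4 = 1089 - 8 ≡ 59; y = λ·(4 - 59) - 71 ≡ 12. → (59, 12)

(59, 12)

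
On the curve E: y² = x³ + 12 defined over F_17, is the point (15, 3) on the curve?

no

y² = 3² ≡ 9; x³ + 0x + 12 = 3387 ≡ 4 (mod 17). 9 ≠ 4.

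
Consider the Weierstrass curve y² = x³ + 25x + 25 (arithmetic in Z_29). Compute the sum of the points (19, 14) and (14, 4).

(0, 24)

(19, 14) + (14, 4). λ = (4 - 14)/(14 - 19) ≡ 19/24 mod 29. 24⁻¹ ≡ 23 (mod 29) since 24·23 = 552 ≡ 1, so λ ≡ 2.
  x = λ² - 19 - 14 = 4 - 33 ≡ 0; y = λ·(19 - 0) - 14 ≡ 24. → (0, 24)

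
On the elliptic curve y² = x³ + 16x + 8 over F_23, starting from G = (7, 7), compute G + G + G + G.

Repeated addition: build up to 4G.
2G: tangent at (7, 7): λ = (3·7² + 16)/(2·7) ≡ 2/14. 14⁻¹ ≡ 5 (mod 23), so λ ≡ 2·5 ≡ 10.
  x = λ² - 7 - 7 = 100 - 14 ≡ 17; y = λ·(7 - 17) - 7 ≡ 8. → (17, 8)
3G: (17, 8) + (7, 7). λ = (7 - 8)/(7 - 17) ≡ 22/13 mod 23. 13⁻¹ ≡ 16 (mod 23), so λ ≡ 7.
  x = λ² - 17 - 7 = 49 - 24 ≡ 2; y = λ·(17 - 2) - 8 ≡ 5. → (2, 5)
4G: (2, 5) + (7, 7). λ = (7 - 5)/(7 - 2) ≡ 2/5 mod 23. 5⁻¹ ≡ 14 (mod 23) since 5·14 = 70 ≡ 1, so λ ≡ 5.
  x = λ² - 2 - 7 = 25 - 9 ≡ 16; y = λ·(2 - 16) - 5 ≡ 17. → (16, 17)

(16, 17)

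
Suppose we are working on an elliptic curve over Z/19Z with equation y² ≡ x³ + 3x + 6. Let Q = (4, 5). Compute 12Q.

Double-and-add on 12 = (1100)₂. Start with Q = (4, 5) for the leading 1-bit.
double: tangent at (4, 5): λ = (3·4² + 3)/(2·5) ≡ 13/10. 10⁻¹ ≡ 2 (mod 19) since 10·2 = 20 ≡ 1, so λ ≡ 13·2 ≡ 7.
  x = λ² - 4 - 4 = 49 - 8 ≡ 3; y = λ·(4 - 3) - 5 ≡ 2. → (3, 2)
add Q: (3, 2) + (4, 5). λ = (5 - 2)/(4 - 3) ≡ 3/1 mod 19. 1⁻¹ ≡ 1 (mod 19), so λ ≡ 3.
  x = λ² - 3 - 4 = 9 - 7 ≡ 2; y = λ·(3 - 2) - 2 ≡ 1. → (2, 1)
double: tangent at (2, 1): λ = (3·2² + 3)/(2·1) ≡ 15/2. 2⁻¹ ≡ 10 (mod 19) since 2·10 = 20 ≡ 1, so λ ≡ 15·10 ≡ 17.
  x = λ² - 2 - 2 = 289 - 4 ≡ 0; y = λ·(2 - 0) - 1 ≡ 14. → (0, 14)
double: tangent at (0, 14): λ = (3·0² + 3)/(2·14) ≡ 3/9. 9⁻¹ ≡ 17 (mod 19), so λ ≡ 3·17 ≡ 13.
  x = λ² - 0 - 0 = 169 - 0 ≡ 17; y = λ·(0 - 17) - 14 ≡ 12. → (17, 12)

(17, 12)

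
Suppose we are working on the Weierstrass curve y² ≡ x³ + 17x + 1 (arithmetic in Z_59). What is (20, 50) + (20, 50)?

tangent at (20, 50): λ = (3·20² + 17)/(2·50) ≡ 37/41. 41⁻¹ ≡ 36 (mod 59), so λ ≡ 37·36 ≡ 34.
  x = λ² - 20 - 20 = 1156 - 40 ≡ 54; y = λ·(20 - 54) - 50 ≡ 33. → (54, 33)

(54, 33)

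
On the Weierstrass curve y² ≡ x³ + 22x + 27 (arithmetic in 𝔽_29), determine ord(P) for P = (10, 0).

2P: (10, 0) + (10, 0): same x and y₁ ≡ -y₂, so the sum is 𝒪.
2P = 𝒪, so the order is 2.

2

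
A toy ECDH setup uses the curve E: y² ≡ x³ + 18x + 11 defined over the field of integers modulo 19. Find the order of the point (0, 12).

9

2P: tangent at (0, 12): λ = (3·0² + 18)/(2·12) ≡ 18/5. 5⁻¹ ≡ 4 (mod 19), so λ ≡ 18·4 ≡ 15.
  x = λ² - 0 - 0 = 225 - 0 ≡ 16; y = λ·(0 - 16) - 12 ≡ 14. → (16, 14)
3P: (16, 14) + (0, 12). λ = (12 - 14)/(0 - 16) ≡ 17/3 mod 19. 3⁻¹ ≡ 13 (mod 19), so λ ≡ 12.
  x = λ² - 16 - 0 = 144 - 16 ≡ 14; y = λ·(16 - 14) - 14 ≡ 10. → (14, 10)
4P: (14, 10) + (0, 12). λ = (12 - 10)/(0 - 14) ≡ 2/5 mod 19. 5⁻¹ ≡ 4 (mod 19), so λ ≡ 8.
  x = λ² - 14 - 0 = 64 - 14 ≡ 12; y = λ·(14 - 12) - 10 ≡ 6. → (12, 6)
5P: (12, 6) + (0, 12). λ = (12 - 6)/(0 - 12) ≡ 6/7 mod 19. 7⁻¹ ≡ 11 (mod 19) since 7·11 = 77 ≡ 1, so λ ≡ 9.
  x = λ² - 12 - 0 = 81 - 12 ≡ 12; y = λ·(12 - 12) - 6 ≡ 13. → (12, 13)
6P: (12, 13) + (0, 12). λ = (12 - 13)/(0 - 12) ≡ 18/7 mod 19. 7⁻¹ ≡ 11 (mod 19), so λ ≡ 8.
  x = λ² - 12 - 0 = 64 - 12 ≡ 14; y = λ·(12 - 14) - 13 ≡ 9. → (14, 9)
7P: (14, 9) + (0, 12). λ = (12 - 9)/(0 - 14) ≡ 3/5 mod 19. 5⁻¹ ≡ 4 (mod 19), so λ ≡ 12.
  x = λ² - 14 - 0 = 144 - 14 ≡ 16; y = λ·(14 - 16) - 9 ≡ 5. → (16, 5)
8P: (16, 5) + (0, 12). λ = (12 - 5)/(0 - 16) ≡ 7/3 mod 19. 3⁻¹ ≡ 13 (mod 19) since 3·13 = 39 ≡ 1, so λ ≡ 15.
  x = λ² - 16 - 0 = 225 - 16 ≡ 0; y = λ·(16 - 0) - 5 ≡ 7. → (0, 7)
9P: (0, 7) + (0, 12): same x and y₁ ≡ -y₂, so the sum is the point at infinity.
9P = the point at infinity, so the order is 9.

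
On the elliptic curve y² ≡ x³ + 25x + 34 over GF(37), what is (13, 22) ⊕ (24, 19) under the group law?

(13, 22) + (24, 19). λ = (19 - 22)/(24 - 13) ≡ 34/11 mod 37. 11⁻¹ ≡ 27 (mod 37), so λ ≡ 30.
  x = λ² - 13 - 24 = 900 - 37 ≡ 12; y = λ·(13 - 12) - 22 ≡ 8. → (12, 8)

(12, 8)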